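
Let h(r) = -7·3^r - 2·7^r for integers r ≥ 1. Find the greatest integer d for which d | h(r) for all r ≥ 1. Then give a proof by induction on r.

Computing the first values: h(1) = -35 and h(2) = -161; gcd(-35, -161) = 7, so d ≤ 7.
We prove 7 | -7·3^r - 2·7^r for all r ≥ 1 by induction on r.
Base case (r = 1): h(1) = -35 = 7·(-5), so 7 | h(1).
Inductive step: suppose the statement holds for some i ≥ 1, i.e. 7 | h(i). Then
h(i+1) − 7·h(i) = (-7·3^(i+1) - 2·7^(i+1)) − 7·(-7·3^i - 2·7^i) = (-7)·3^i·(3 − 7) = (28)·3^i. Since 7 | h(i) by the inductive hypothesis, 7 | 7·h(i); and 7 | 28 since 28 = 7·4. Therefore 7 | h(i+1).
By the principle of mathematical induction, the result holds for all r ≥ 1.
Therefore the largest such d is 7.

d = 7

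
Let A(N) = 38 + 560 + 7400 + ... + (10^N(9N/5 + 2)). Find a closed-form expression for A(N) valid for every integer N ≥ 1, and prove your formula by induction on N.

We claim A(N) = 2·10^N(N + 1) - 2 for all N ≥ 1.
Base step (N = 1): A(1) = 38, and the closed form gives 38. They agree.
Inductive step: suppose the statement holds for some m ≥ 1, so A(m) = 2·10^m(m + 1) - 2.
Then A(m+1) = A(m) + (10^m(18m + 38)) = (2·10^m(m + 1) - 2) + (10^m(18m + 38)).
Simplifying, A(m+1) = 20·10^m·m + 40·10^m - 2 = 2·10^(m+1)((m+1) + 1) - 2,
which is the closed form with N = m+1.
By the principle of mathematical induction, the result holds for all N ≥ 1.

A(N) = 2·10^N(N + 1) - 2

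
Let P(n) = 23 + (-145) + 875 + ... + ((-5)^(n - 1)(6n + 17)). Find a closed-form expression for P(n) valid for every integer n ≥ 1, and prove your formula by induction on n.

P(n) = -(-5)^n(n + 3) + 3

We claim P(n) = -(-5)^n(n + 3) + 3 for all n ≥ 1.
Base step (n = 1): P(1) = 23, and the closed form gives 23. They agree.
For the inductive step, assume it holds for an arbitrary i ≥ 1, so P(i) = -(-5)^i(i + 3) + 3.
Then P(i+1) = P(i) + ((-5)^i(6i + 23)) = (-(-5)^i(i + 3) + 3) + ((-5)^i(6i + 23)).
Simplifying, P(i+1) = 5(-5)^i·i + 20(-5)^i + 3 = -(-5)^(i+1)((i+1) + 3) + 3,
which is the closed form with n = i+1.
This completes the induction.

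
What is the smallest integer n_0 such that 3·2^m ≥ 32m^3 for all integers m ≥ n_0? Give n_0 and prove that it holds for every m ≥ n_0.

n_0 = 16

At m = 15: 98304 < 108000, so the inequality fails and n_0 ≥ 16. We prove 3·2^m ≥ 32m^3 for all m ≥ 16.
When m = 16: 3·2^m = 196608 and 32m^3 = 131072, so 196608 ≥ 131072.
Inductive step: suppose the statement holds for some j ≥ 16, so 3·2^j ≥ 32j^3.
Then 3·2^(j + 1) = 2·(3·2^j) ≥ 2·(32j^3).
Also, for j ≥ 16 we have 2·(32j^3) ≥ 32(j+1)^3, since 2 ≥ (1 + 1/j)^3 for all j ≥ 16.
Combining, 3·2^(j + 1) ≥ 32(j+1)^3.
This completes the induction.
Hence the smallest such n_0 is 16.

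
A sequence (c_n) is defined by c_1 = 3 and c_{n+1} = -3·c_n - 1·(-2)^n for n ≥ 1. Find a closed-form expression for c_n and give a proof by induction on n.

Computing the first terms: c_1 = 3, c_2 = -7, c_3 = 17. This suggests c_n = -(-2)^n + (-3)^(n - 1).
When n = 1: the formula gives 3 = 3 = c_1.
For the inductive step, assume it holds for an arbitrary r ≥ 1, so c_r = -(-2)^r + (-3)^(r - 1).
Then c_{r+1} = -3·c_r - 1·(-2)^r = -3·(-(-2)^r + (-3)^(r - 1)) - 1·(-2)^r = -(-2)^(r + 1) + (-3)^r = -(-2)^(r+1) + (-3)^((r+1) - 1),
which is the claimed formula at n = r+1.
Hence, by induction on n, the claim holds for every n ≥ 1.

c_n = -(-2)^n + (-3)^(n - 1)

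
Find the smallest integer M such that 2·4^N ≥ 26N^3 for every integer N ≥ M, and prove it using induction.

M = 6

At N = 5: 2048 < 3250, so the inequality fails and M ≥ 6. We prove 2·4^N ≥ 26N^3 for all N ≥ 6.
When N = 6: 2·4^N = 8192 and 26N^3 = 5616, so 8192 ≥ 5616.
For the inductive step, assume it holds for an arbitrary r ≥ 6, so 2·4^r ≥ 26r^3.
Then 2·4^(r + 1) = 4·(2·4^r) ≥ 4·(26r^3).
Also, for r ≥ 6 we have 4·(26r^3) ≥ 26(r+1)^3, since 4 ≥ (1 + 1/r)^3 for all r ≥ 6.
Combining, 2·4^(r + 1) ≥ 26(r+1)^3.
By induction, the statement is established for all N ≥ 6.
Hence the smallest such M is 6.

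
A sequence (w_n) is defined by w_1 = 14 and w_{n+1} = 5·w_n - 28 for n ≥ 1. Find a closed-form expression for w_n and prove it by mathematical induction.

Computing the first terms: w_1 = 14, w_2 = 42, w_3 = 182. This suggests w_n = 7·5^(n - 1) + 7.
Base case (n = 1): the formula gives 14 = 14 = w_1.
Inductive step: suppose the statement holds for some m ≥ 1, so w_m = 7·5^(m - 1) + 7.
Then w_{m+1} = 5·w_m - 28 = 5·(7·5^(m - 1) + 7) - 28 = 7·5^m + 7 = 7·5^((m+1) - 1) + 7,
which is the claimed formula at n = m+1.
This completes the induction.

w_n = 7·5^(n - 1) + 7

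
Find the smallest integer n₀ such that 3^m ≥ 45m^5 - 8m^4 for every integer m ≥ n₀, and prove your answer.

n₀ = 17

At m = 16: 43046721 < 46661632, so the inequality fails and n₀ ≥ 17. We prove 3^m ≥ 45m^5 - 8m^4 for all m ≥ 17.
For the base case m = 17: 3^m = 129140163 and 45m^5 - 8m^4 = 63225397, so 129140163 ≥ 63225397.
Inductive step: suppose the statement holds for some i ≥ 17, so 3^i ≥ 45i^5 - 8i^4.
Then 3^(i + 1) = 3·(3^i) ≥ 3·(45i^5 - 8i^4).
Also, for i ≥ 17 we have 3·(45i^5 - 8i^4) ≥ 45(i+1)^5 - 8(i+1)^4, since 3·(45i^5 - 8i^4) − (45(i+1)^5 - 8(i+1)^4) = 90i^5 - 241i^4 - 418i^3 - 402i^2 - 193i - 37, which is nonnegative for all i ≥ 17.
Combining, 3^(i + 1) ≥ 45(i+1)^5 - 8(i+1)^4.
By induction, the statement is established for all m ≥ 17.
Hence the smallest such n₀ is 17.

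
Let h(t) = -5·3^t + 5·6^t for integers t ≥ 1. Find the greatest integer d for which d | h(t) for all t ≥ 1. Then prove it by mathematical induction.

Computing the first values: h(1) = 15 and h(2) = 135; gcd(15, 135) = 15, so d ≤ 15.
We prove 15 | -5·3^t + 5·6^t for all t ≥ 1 by induction on t.
For the base case t = 1: h(1) = 15 = 15·(1), so 15 | h(1).
Suppose the result is true for t = j, i.e. 15 | h(j). Then
h(j+1) − 6·h(j) = (-5·3^(j+1) + 5·6^(j+1)) − 6·(-5·3^j + 5·6^j) = (-5)·3^j·(3 − 6) = (15)·3^j. Since 15 | h(j) by the inductive hypothesis, 15 | 6·h(j); and 15 | 15 since 15 = 15·1. Therefore 15 | h(j+1).
By the principle of mathematical induction, the result holds for all t ≥ 1.
Therefore the largest such d is 15.

d = 15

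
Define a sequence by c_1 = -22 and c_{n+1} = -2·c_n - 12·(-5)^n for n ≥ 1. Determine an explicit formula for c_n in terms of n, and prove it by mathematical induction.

Computing the first terms: c_1 = -22, c_2 = 104, c_3 = -508. This suggests c_n = (-2)^n + 4(-5)^n.
When n = 1: the formula gives -22 = -22 = c_1.
Suppose the result is true for n = i, so c_i = (-2)^i + 4(-5)^i.
Then c_{i+1} = -2·c_i - 12·(-5)^i = -2·((-2)^i + 4(-5)^i) - 12·(-5)^i = (-2)^(i + 1) + 4(-5)^(i + 1),
which is the claimed formula at n = i+1.
By the principle of mathematical induction, the result holds for all n ≥ 1.

c_n = (-2)^n + 4(-5)^n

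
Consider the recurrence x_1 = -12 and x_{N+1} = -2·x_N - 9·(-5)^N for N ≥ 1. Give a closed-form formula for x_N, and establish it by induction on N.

Computing the first terms: x_1 = -12, x_2 = 69, x_3 = -363. This suggests x_N = 3(-2)^(N - 1) + 3(-5)^N.
Base step (N = 1): the formula gives -12 = -12 = x_1.
Inductive step: assume the claim holds for N = k, so x_k = 3(-2)^(k - 1) + 3(-5)^k.
Then x_{k+1} = -2·x_k - 9·(-5)^k = -2·(3(-2)^(k - 1) + 3(-5)^k) - 9·(-5)^k = 3(-2)^k + 3(-5)^(k + 1) = 3(-2)^((k+1) - 1) + 3(-5)^(k+1),
which is the claimed formula at N = k+1.
This completes the induction.

x_N = 3(-2)^(N - 1) + 3(-5)^N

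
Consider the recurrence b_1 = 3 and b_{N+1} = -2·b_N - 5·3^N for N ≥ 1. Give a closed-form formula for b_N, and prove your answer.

b_N = -3(-2)^N - 3^N

Computing the first terms: b_1 = 3, b_2 = -21, b_3 = -3. This suggests b_N = -3(-2)^N - 3^N.
Base case (N = 1): the formula gives 3 = 3 = b_1.
Suppose the result is true for N = m, so b_m = -3(-2)^m - 3^m.
Then b_{m+1} = -2·b_m - 5·3^m = -2·(-3(-2)^m - 3^m) - 5·3^m = -3(-2)^(m + 1) - 3^(m + 1),
which is the claimed formula at N = m+1.
By induction, the statement is established for all N ≥ 1.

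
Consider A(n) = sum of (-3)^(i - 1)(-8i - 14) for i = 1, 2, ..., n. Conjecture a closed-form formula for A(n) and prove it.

A(n) = 2(-3)^n(n + 2) - 4

We claim A(n) = 2(-3)^n(n + 2) - 4 for all n ≥ 1.
Base case (n = 1): A(1) = -22, and the closed form gives -22. They agree.
Inductive step: assume the claim holds for n = i, so A(i) = 2(-3)^i(i + 2) - 4.
Then A(i+1) = A(i) + ((-3)^i(-8i - 22)) = (2(-3)^i(i + 2) - 4) + ((-3)^i(-8i - 22)).
Simplifying, A(i+1) = -6(-3)^i·i - 18(-3)^i - 4 = 2(-3)^(i+1)((i+1) + 2) - 4,
which is the closed form with n = i+1.
By induction, the statement is established for all n ≥ 1.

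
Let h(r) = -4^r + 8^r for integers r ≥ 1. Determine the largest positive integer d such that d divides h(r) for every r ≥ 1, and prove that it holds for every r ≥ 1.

Computing the first values: h(1) = 4 and h(2) = 48; gcd(4, 48) = 4, so d ≤ 4.
We prove 4 | -4^r + 8^r for all r ≥ 1 by induction on r.
For the base case r = 1: h(1) = 4 = 4·(1), so 4 | h(1).
Inductive step: suppose the statement holds for some p ≥ 1, i.e. 4 | h(p). Then
8^{p+1} − 4^{p+1} = 8·8^p − 4·4^p = 8·(8^p − 4^p) + (4)·4^p. The first term is divisible by 4 by the inductive hypothesis, and the second term (4)·4^p is divisible by 4 since 4 | 4. Hence 4 | h(p+1).
By the principle of mathematical induction, the result holds for all r ≥ 1.
Therefore the largest such d is 4.

d = 4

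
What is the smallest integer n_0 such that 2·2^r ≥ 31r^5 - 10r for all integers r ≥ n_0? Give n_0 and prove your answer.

n_0 = 28

At r = 27: 268435456 < 444815847, so the inequality fails and n_0 ≥ 28. We prove 2·2^r ≥ 31r^5 - 10r for all r ≥ 28.
Base case (r = 28): 2·2^r = 536870912 and 31r^5 - 10r = 533521128, so 536870912 ≥ 533521128.
For the inductive step, assume it holds for an arbitrary p ≥ 28, so 2·2^p ≥ 31p^5 - 10p.
Then 2·2^(p + 1) = 2·(2·2^p) ≥ 2·(31p^5 - 10p).
Also, for p ≥ 28 we have 2·(31p^5 - 10p) ≥ 31(p+1)^5 - 10(p+1), since 2·(31p^5 - 10p) − (31(p+1)^5 - 10(p+1)) = 31p^5 - 155p^4 - 310p^3 - 310p^2 - 165p - 21, which is nonnegative for all p ≥ 28.
Combining, 2·2^(p + 1) ≥ 31(p+1)^5 - 10(p+1).
By induction, the statement is established for all r ≥ 28.
Hence the smallest such n_0 is 28.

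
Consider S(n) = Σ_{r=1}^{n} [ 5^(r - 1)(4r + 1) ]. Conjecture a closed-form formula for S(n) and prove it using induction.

S(n) = 5^n·n

We claim S(n) = 5^n·n for all n ≥ 1.
When n = 1: S(1) = 5, and the closed form gives 5. They agree.
Suppose the result is true for n = r, so S(r) = 5^r·r.
Then S(r+1) = S(r) + (5^r(4r + 5)) = (5^r·r) + (5^r(4r + 5)).
Simplifying, S(r+1) = 5^(r + 1)(r + 1) = 5^(r+1)·(r+1),
which is the closed form with n = r+1.
This completes the induction.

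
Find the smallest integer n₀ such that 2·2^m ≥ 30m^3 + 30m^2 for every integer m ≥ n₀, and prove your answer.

n₀ = 16

At m = 15: 65536 < 108000, so the inequality fails and n₀ ≥ 16. We prove 2·2^m ≥ 30m^3 + 30m^2 for all m ≥ 16.
Base case (m = 16): 2·2^m = 131072 and 30m^3 + 30m^2 = 130560, so 131072 ≥ 130560.
Inductive step: suppose the statement holds for some r ≥ 16, so 2·2^r ≥ 30r^3 + 30r^2.
Then 2·2^(r + 1) = 2·(2·2^r) ≥ 2·(30r^3 + 30r^2).
Also, for r ≥ 16 we have 2·(30r^3 + 30r^2) ≥ 30(r+1)^3 + 30(r+1)^2, since 2·(30r^3 + 30r^2) − (30(r+1)^3 + 30(r+1)^2) = 30r^3 - 60r^2 - 150r - 60, which is nonnegative for all r ≥ 16.
Combining, 2·2^(r + 1) ≥ 30(r+1)^3 + 30(r+1)^2.
This completes the induction.
Hence the smallest such n₀ is 16.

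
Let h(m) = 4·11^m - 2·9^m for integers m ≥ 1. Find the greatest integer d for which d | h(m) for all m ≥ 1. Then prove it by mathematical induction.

d = 2

Computing the first values: h(1) = 26 and h(2) = 322; gcd(26, 322) = 2, so d ≤ 2.
We prove 2 | 4·11^m - 2·9^m for all m ≥ 1 by induction on m.
Base step (m = 1): h(1) = 26 = 2·(13), so 2 | h(1).
For the inductive step, assume it holds for an arbitrary p ≥ 1, i.e. 2 | h(p). Then
h(p+1) − 11·h(p) = (4·11^(p+1) - 2·9^(p+1)) − 11·(4·11^p - 2·9^p) = (-2)·9^p·(9 − 11) = (4)·9^p. Since 2 | h(p) by the inductive hypothesis, 2 | 11·h(p); and 2 | 4 since 4 = 2·2. Therefore 2 | h(p+1).
By the principle of mathematical induction, the result holds for all m ≥ 1.
Therefore the largest such d is 2.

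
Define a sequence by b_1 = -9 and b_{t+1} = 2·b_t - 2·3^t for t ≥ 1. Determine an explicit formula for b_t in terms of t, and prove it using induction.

Computing the first terms: b_1 = -9, b_2 = -24, b_3 = -66. This suggests b_t = -3·2^(t - 1) - 2·3^t.
When t = 1: the formula gives -9 = -9 = b_1.
Inductive step: assume the claim holds for t = j, so b_j = -3·2^(j - 1) - 2·3^j.
Then b_{j+1} = 2·b_j - 2·3^j = 2·(-3·2^(j - 1) - 2·3^j) - 2·3^j = -3·2^j - 2·3^(j + 1) = -3·2^((j+1) - 1) - 2·3^(j+1),
which is the claimed formula at t = j+1.
By the principle of mathematical induction, the result holds for all t ≥ 1.

b_t = -3·2^(t - 1) - 2·3^t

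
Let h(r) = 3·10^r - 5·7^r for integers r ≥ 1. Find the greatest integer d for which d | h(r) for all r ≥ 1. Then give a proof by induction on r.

Computing the first values: h(1) = -5 and h(2) = 55; gcd(-5, 55) = 5, so d ≤ 5.
We prove 5 | 3·10^r - 5·7^r for all r ≥ 1 by induction on r.
Base case (r = 1): h(1) = -5 = 5·(-1), so 5 | h(1).
Suppose the result is true for r = j, i.e. 5 | h(j). Then
h(j+1) − 10·h(j) = (3·10^(j+1) - 5·7^(j+1)) − 10·(3·10^j - 5·7^j) = (-5)·7^j·(7 − 10) = (15)·7^j. Since 5 | h(j) by the inductive hypothesis, 5 | 10·h(j); and 5 | 15 since 15 = 5·3. Therefore 5 | h(j+1).
This completes the induction.
Therefore the largest such d is 5.

d = 5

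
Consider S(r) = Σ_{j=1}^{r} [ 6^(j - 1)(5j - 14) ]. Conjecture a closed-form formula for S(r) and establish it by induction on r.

We claim S(r) = 6^r(r - 3) + 3 for all r ≥ 1.
When r = 1: S(1) = -9, and the closed form gives -9. They agree.
Inductive step: assume the claim holds for r = j, so S(j) = 6^j(j - 3) + 3.
Then S(j+1) = S(j) + (6^j(5j - 9)) = (6^j(j - 3) + 3) + (6^j(5j - 9)).
Simplifying, S(j+1) = 6·6^j·j - 12·6^j + 3 = 6^(j+1)((j+1) - 3) + 3,
which is the closed form with r = j+1.
By the principle of mathematical induction, the result holds for all r ≥ 1.

S(r) = 6^r(r - 3) + 3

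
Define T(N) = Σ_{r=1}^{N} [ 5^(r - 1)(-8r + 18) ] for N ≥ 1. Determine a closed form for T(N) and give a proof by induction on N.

T(N) = 5^N(-2N + 5) - 5

We claim T(N) = 5^N(-2N + 5) - 5 for all N ≥ 1.
When N = 1: T(1) = 10, and the closed form gives 10. They agree.
Suppose the result is true for N = r, so T(r) = 5^r(-2r + 5) - 5.
Then T(r+1) = T(r) + (5^r(-8r + 10)) = (5^r(-2r + 5) - 5) + (5^r(-8r + 10)).
Simplifying, T(r+1) = -10·5^r·r + 15·5^r - 5 = 5^(r+1)(-2(r+1) + 5) - 5,
which is the closed form with N = r+1.
This completes the induction.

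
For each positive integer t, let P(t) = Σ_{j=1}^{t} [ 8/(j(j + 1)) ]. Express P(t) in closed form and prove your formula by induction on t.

We claim P(t) = 8t/(t + 1) for all t ≥ 1.
When t = 1: P(1) = 4, and the closed form gives 4. They agree.
Inductive step: suppose the statement holds for some j ≥ 1, so P(j) = 8j/(j + 1).
Then P(j+1) = P(j) + (8/((j + 1)(j + 2))) = (8j/(j + 1)) + (8/((j + 1)(j + 2))).
Simplifying, P(j+1) = 8(j + 1)/(j + 2) = 8(j+1)/((j+1) + 1),
which is the closed form with t = j+1.
Hence, by induction on t, the claim holds for every t ≥ 1.

P(t) = 8t/(t + 1)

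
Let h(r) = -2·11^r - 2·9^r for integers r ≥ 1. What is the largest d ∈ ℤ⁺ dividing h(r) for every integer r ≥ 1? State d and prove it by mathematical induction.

d = 4

Computing the first values: h(1) = -40 and h(2) = -404; gcd(-40, -404) = 4, so d ≤ 4.
We prove 4 | -2·11^r - 2·9^r for all r ≥ 1 by induction on r.
For the base case r = 1: h(1) = -40 = 4·(-10), so 4 | h(1).
For the inductive step, assume it holds for an arbitrary j ≥ 1, i.e. 4 | h(j). Then
h(j+1) − 11·h(j) = (-2·11^(j+1) - 2·9^(j+1)) − 11·(-2·11^j - 2·9^j) = (-2)·9^j·(9 − 11) = (4)·9^j. Since 4 | h(j) by the inductive hypothesis, 4 | 11·h(j); and 4 | 4 since 4 = 4·1. Therefore 4 | h(j+1).
This completes the induction.
Therefore the largest such d is 4.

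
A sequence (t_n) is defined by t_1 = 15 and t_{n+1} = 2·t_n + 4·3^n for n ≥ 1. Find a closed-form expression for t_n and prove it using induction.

t_n = 3·2^(n - 1) + 4·3^n

Computing the first terms: t_1 = 15, t_2 = 42, t_3 = 120. This suggests t_n = 3·2^(n - 1) + 4·3^n.
Base case (n = 1): the formula gives 15 = 15 = t_1.
Inductive step: suppose the statement holds for some m ≥ 1, so t_m = 3·2^(m - 1) + 4·3^m.
Then t_{m+1} = 2·t_m + 4·3^m = 2·(3·2^(m - 1) + 4·3^m) + 4·3^m = 3·2^m + 4·3^(m + 1) = 3·2^((m+1) - 1) + 4·3^(m+1),
which is the claimed formula at n = m+1.
Hence, by induction on n, the claim holds for every n ≥ 1.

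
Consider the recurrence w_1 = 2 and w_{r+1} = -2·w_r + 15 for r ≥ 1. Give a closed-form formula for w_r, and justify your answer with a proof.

w_r = -3(-2)^(r - 1) + 5

Computing the first terms: w_1 = 2, w_2 = 11, w_3 = -7. This suggests w_r = -3(-2)^(r - 1) + 5.
Base case (r = 1): the formula gives 2 = 2 = w_1.
Inductive step: assume the claim holds for r = k, so w_k = -3(-2)^(k - 1) + 5.
Then w_{k+1} = -2·w_k + 15 = -2·(-3(-2)^(k - 1) + 5) + 15 = -3(-2)^k + 5 = -3(-2)^((k+1) - 1) + 5,
which is the claimed formula at r = k+1.
By induction, the statement is established for all r ≥ 1.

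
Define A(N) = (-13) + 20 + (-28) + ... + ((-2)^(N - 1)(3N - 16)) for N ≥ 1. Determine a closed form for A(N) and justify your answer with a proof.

We claim A(N) = (-2)^N(-N + 5) - 5 for all N ≥ 1.
Base step (N = 1): A(1) = -13, and the closed form gives -13. They agree.
For the inductive step, assume it holds for an arbitrary r ≥ 1, so A(r) = (-2)^r(-r + 5) - 5.
Then A(r+1) = A(r) + ((-2)^r(3r - 13)) = ((-2)^r(-r + 5) - 5) + ((-2)^r(3r - 13)).
Simplifying, A(r+1) = -(-2)^(r + 1)r + (-2)^(r + 3) - 5 = (-2)^(r+1)(-(r+1) + 5) - 5,
which is the closed form with N = r+1.
Hence, by induction on N, the claim holds for every N ≥ 1.

A(N) = (-2)^N(-N + 5) - 5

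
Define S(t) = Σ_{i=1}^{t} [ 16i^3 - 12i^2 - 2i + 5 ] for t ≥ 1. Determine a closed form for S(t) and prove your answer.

S(t) = t(4t^3 + 4t^2 - 3t + 2)

We claim S(t) = t(4t^3 + 4t^2 - 3t + 2) for all t ≥ 1.
Base step (t = 1): S(1) = 7, and the closed form gives 7. They agree.
Inductive step: suppose the statement holds for some i ≥ 1, so S(i) = i(4i^3 + 4i^2 - 3i + 2).
Then S(i+1) = S(i) + (16i^3 + 36i^2 + 22i + 7) = (i(4i^3 + 4i^2 - 3i + 2)) + (16i^3 + 36i^2 + 22i + 7).
Simplifying, S(i+1) = (i + 1)(4i^3 + 16i^2 + 17i + 7) = (i+1)(4(i+1)^3 + 4(i+1)^2 - 3(i+1) + 2),
which is the closed form with t = i+1.
By the principle of mathematical induction, the result holds for all t ≥ 1.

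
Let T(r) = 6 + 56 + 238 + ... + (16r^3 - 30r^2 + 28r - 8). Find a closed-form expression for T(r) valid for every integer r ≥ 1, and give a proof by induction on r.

T(r) = r(4r^3 - 2r^2 + 3r + 1)

We claim T(r) = r(4r^3 - 2r^2 + 3r + 1) for all r ≥ 1.
Base step (r = 1): T(1) = 6, and the closed form gives 6. They agree.
Inductive step: suppose the statement holds for some p ≥ 1, so T(p) = p(4p^3 - 2p^2 + 3p + 1).
Then T(p+1) = T(p) + (16p^3 + 18p^2 + 16p + 6) = (p(4p^3 - 2p^2 + 3p + 1)) + (16p^3 + 18p^2 + 16p + 6).
Simplifying, T(p+1) = (p + 1)(4p^3 + 10p^2 + 11p + 6) = (p+1)(4(p+1)^3 - 2(p+1)^2 + 3(p+1) + 1),
which is the closed form with r = p+1.
This completes the induction.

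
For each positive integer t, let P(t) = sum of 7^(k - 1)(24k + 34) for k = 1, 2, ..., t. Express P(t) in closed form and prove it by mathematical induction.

We claim P(t) = 7^t(4t + 5) - 5 for all t ≥ 1.
For the base case t = 1: P(1) = 58, and the closed form gives 58. They agree.
Inductive step: suppose the statement holds for some k ≥ 1, so P(k) = 7^k(4k + 5) - 5.
Then P(k+1) = P(k) + (7^k(24k + 58)) = (7^k(4k + 5) - 5) + (7^k(24k + 58)).
Simplifying, P(k+1) = 28·7^k·k + 63·7^k - 5 = 7^(k+1)(4(k+1) + 5) - 5,
which is the closed form with t = k+1.
By induction, the statement is established for all t ≥ 1.

P(t) = 7^t(4t + 5) - 5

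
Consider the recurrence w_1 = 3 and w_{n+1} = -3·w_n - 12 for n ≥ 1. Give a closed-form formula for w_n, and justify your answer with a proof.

w_n = -2(-3)^n - 3

Computing the first terms: w_1 = 3, w_2 = -21, w_3 = 51. This suggests w_n = -2(-3)^n - 3.
Base case (n = 1): the formula gives 3 = 3 = w_1.
Inductive step: suppose the statement holds for some j ≥ 1, so w_j = -2(-3)^j - 3.
Then w_{j+1} = -3·w_j - 12 = -3·(-2(-3)^j - 3) - 12 = -2(-3)^(j + 1) - 3,
which is the claimed formula at n = j+1.
By the principle of mathematical induction, the result holds for all n ≥ 1.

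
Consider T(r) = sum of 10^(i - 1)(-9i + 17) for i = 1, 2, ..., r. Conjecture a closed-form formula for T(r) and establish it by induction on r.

We claim T(r) = 10^r(-r + 2) - 2 for all r ≥ 1.
Base case (r = 1): T(1) = 8, and the closed form gives 8. They agree.
Suppose the result is true for r = i, so T(i) = 10^i(-i + 2) - 2.
Then T(i+1) = T(i) + (10^i(-9i + 8)) = (10^i(-i + 2) - 2) + (10^i(-9i + 8)).
Simplifying, T(i+1) = -10·10^i·i + 10·10^i - 2 = 10^(i+1)(-(i+1) + 2) - 2,
which is the closed form with r = i+1.
By the principle of mathematical induction, the result holds for all r ≥ 1.

T(r) = 10^r(-r + 2) - 2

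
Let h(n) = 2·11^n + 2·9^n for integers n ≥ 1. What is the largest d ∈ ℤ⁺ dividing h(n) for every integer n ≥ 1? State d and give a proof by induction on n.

Computing the first values: h(1) = 40 and h(2) = 404; gcd(40, 404) = 4, so d ≤ 4.
We prove 4 | 2·11^n + 2·9^n for all n ≥ 1 by induction on n.
Base step (n = 1): h(1) = 40 = 4·(10), so 4 | h(1).
Inductive step: assume the claim holds for n = j, i.e. 4 | h(j). Then
h(j+1) − 11·h(j) = (2·11^(j+1) + 2·9^(j+1)) − 11·(2·11^j + 2·9^j) = (2)·9^j·(9 − 11) = (-4)·9^j. Since 4 | h(j) by the inductive hypothesis, 4 | 11·h(j); and 4 | -4 since -4 = 4·-1. Therefore 4 | h(j+1).
By induction, the statement is established for all n ≥ 1.
Therefore the largest such d is 4.

d = 4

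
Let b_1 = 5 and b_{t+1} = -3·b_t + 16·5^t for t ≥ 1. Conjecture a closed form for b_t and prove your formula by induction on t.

Computing the first terms: b_1 = 5, b_2 = 65, b_3 = 205. This suggests b_t = -5(-3)^(t - 1) + 2·5^t.
Base case (t = 1): the formula gives 5 = 5 = b_1.
Inductive step: assume the claim holds for t = p, so b_p = -5(-3)^(p - 1) + 2·5^p.
Then b_{p+1} = -3·b_p + 16·5^p = -3·(-5(-3)^(p - 1) + 2·5^p) + 16·5^p = -5(-3)^p + 2·5^(p + 1) = -5(-3)^((p+1) - 1) + 2·5^(p+1),
which is the claimed formula at t = p+1.
By induction, the statement is established for all t ≥ 1.

b_t = -5(-3)^(t - 1) + 2·5^t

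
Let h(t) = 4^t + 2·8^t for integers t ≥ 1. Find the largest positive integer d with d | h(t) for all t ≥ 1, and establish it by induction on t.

d = 4

Computing the first values: h(1) = 20 and h(2) = 144; gcd(20, 144) = 4, so d ≤ 4.
We prove 4 | 4^t + 2·8^t for all t ≥ 1 by induction on t.
For the base case t = 1: h(1) = 20 = 4·(5), so 4 | h(1).
For the inductive step, assume it holds for an arbitrary i ≥ 1, i.e. 4 | h(i). Then
h(i+1) − 8·h(i) = (4^(i+1) + 2·8^(i+1)) − 8·(4^i + 2·8^i) = (1)·4^i·(4 − 8) = (-4)·4^i. Since 4 | h(i) by the inductive hypothesis, 4 | 8·h(i); and 4 | -4 since -4 = 4·-1. Therefore 4 | h(i+1).
By induction, the statement is established for all t ≥ 1.
Therefore the largest such d is 4.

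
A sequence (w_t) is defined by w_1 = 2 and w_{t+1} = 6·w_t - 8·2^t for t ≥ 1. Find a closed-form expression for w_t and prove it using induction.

Computing the first terms: w_1 = 2, w_2 = -4, w_3 = -56. This suggests w_t = 2^(t + 1) - 2·6^(t - 1).
Base step (t = 1): the formula gives 2 = 2 = w_1.
Inductive step: assume the claim holds for t = k, so w_k = 2^(k + 1) - 2·6^(k - 1).
Then w_{k+1} = 6·w_k - 8·2^k = 6·(2^(k + 1) - 2·6^(k - 1)) - 8·2^k = 2^(k + 2) - 2·6^k = 2^((k+1) + 1) - 2·6^((k+1) - 1),
which is the claimed formula at t = k+1.
By induction, the statement is established for all t ≥ 1.

w_t = 2^(t + 1) - 2·6^(t - 1)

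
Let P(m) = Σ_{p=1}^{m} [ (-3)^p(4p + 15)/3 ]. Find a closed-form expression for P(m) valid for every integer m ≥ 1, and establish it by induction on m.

P(m) = (-3)^m(m + 4) - 4

We claim P(m) = (-3)^m(m + 4) - 4 for all m ≥ 1.
Base case (m = 1): P(1) = -19, and the closed form gives -19. They agree.
Inductive step: suppose the statement holds for some p ≥ 1, so P(p) = (-3)^p(p + 4) - 4.
Then P(p+1) = P(p) + ((-3)^p(-4p - 19)) = ((-3)^p(p + 4) - 4) + ((-3)^p(-4p - 19)).
Simplifying, P(p+1) = -3(-3)^p·p - 15(-3)^p - 4 = (-3)^(p+1)((p+1) + 4) - 4,
which is the closed form with m = p+1.
By induction, the statement is established for all m ≥ 1.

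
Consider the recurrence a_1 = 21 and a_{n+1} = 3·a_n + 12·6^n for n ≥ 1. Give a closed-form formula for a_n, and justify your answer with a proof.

Computing the first terms: a_1 = 21, a_2 = 135, a_3 = 837. This suggests a_n = -3^n + 4·6^n.
Base case (n = 1): the formula gives 21 = 21 = a_1.
For the inductive step, assume it holds for an arbitrary k ≥ 1, so a_k = -3^k + 4·6^k.
Then a_{k+1} = 3·a_k + 12·6^k = 3·(-3^k + 4·6^k) + 12·6^k = -3^(k + 1) + 4·6^(k + 1),
which is the claimed formula at n = k+1.
By the principle of mathematical induction, the result holds for all n ≥ 1.

a_n = -3^n + 4·6^n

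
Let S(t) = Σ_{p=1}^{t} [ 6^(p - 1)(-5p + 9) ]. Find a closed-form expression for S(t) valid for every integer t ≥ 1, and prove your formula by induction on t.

S(t) = 6^t(-t + 2) - 2

We claim S(t) = 6^t(-t + 2) - 2 for all t ≥ 1.
For the base case t = 1: S(1) = 4, and the closed form gives 4. They agree.
Inductive step: suppose the statement holds for some p ≥ 1, so S(p) = 6^p(-p + 2) - 2.
Then S(p+1) = S(p) + (6^p(-5p + 4)) = (6^p(-p + 2) - 2) + (6^p(-5p + 4)).
Simplifying, S(p+1) = -6·6^p·p + 6·6^p - 2 = 6^(p+1)(-(p+1) + 2) - 2,
which is the closed form with t = p+1.
By the principle of mathematical induction, the result holds for all t ≥ 1.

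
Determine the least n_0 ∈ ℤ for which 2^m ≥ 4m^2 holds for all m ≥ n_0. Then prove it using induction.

At m = 7: 128 < 196, so the inequality fails and n_0 ≥ 8. We prove 2^m ≥ 4m^2 for all m ≥ 8.
Base case (m = 8): 2^m = 256 and 4m^2 = 256, so 256 ≥ 256.
Suppose the result is true for m = p, so 2^p ≥ 4p^2.
Then 2^(p + 1) = 2·(2^p) ≥ 2·(4p^2).
Also, for p ≥ 8 we have 2·(4p^2) ≥ 4(p+1)^2, since 2 ≥ (1 + 1/p)^2 for all p ≥ 8.
Combining, 2^(p + 1) ≥ 4(p+1)^2.
By induction, the statement is established for all m ≥ 8.
Hence the smallest such n_0 is 8.

n_0 = 8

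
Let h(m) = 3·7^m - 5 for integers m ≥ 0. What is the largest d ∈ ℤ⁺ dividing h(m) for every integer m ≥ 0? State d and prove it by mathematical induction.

d = 2

Computing the first values: h(0) = -2 and h(1) = 16; gcd(-2, 16) = 2, so d ≤ 2.
We prove 2 | 3·7^m - 5 for all m ≥ 0 by induction on m.
When m = 0: h(0) = -2 = 2·(-1), so 2 | h(0).
For the inductive step, assume it holds for an arbitrary j ≥ 0, i.e. 2 | h(j). Then
h(j+1) = 3·7^(j+1) - 5 = 7·(3·7^j - 5) + 30 = 7·h(j) + 30. The first term is divisible by 2 by the inductive hypothesis, and 30 is divisible by 2. Hence 2 | h(j+1).
Hence, by induction on m, the claim holds for every m ≥ 0.
Therefore the largest such d is 2.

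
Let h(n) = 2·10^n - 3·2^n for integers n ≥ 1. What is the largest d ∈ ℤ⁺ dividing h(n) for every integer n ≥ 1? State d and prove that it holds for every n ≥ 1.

d = 2

Computing the first values: h(1) = 14 and h(2) = 188; gcd(14, 188) = 2, so d ≤ 2.
We prove 2 | 2·10^n - 3·2^n for all n ≥ 1 by induction on n.
For the base case n = 1: h(1) = 14 = 2·(7), so 2 | h(1).
For the inductive step, assume it holds for an arbitrary r ≥ 1, i.e. 2 | h(r). Then
h(r+1) − 10·h(r) = (2·10^(r+1) - 3·2^(r+1)) − 10·(2·10^r - 3·2^r) = (-3)·2^r·(2 − 10) = (24)·2^r. Since 2 | h(r) by the inductive hypothesis, 2 | 10·h(r); and 2 | 24 since 24 = 2·12. Therefore 2 | h(r+1).
By induction, the statement is established for all n ≥ 1.
Therefore the largest such d is 2.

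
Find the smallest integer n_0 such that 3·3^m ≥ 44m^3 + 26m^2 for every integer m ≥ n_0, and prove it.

n_0 = 9

At m = 8: 19683 < 24192, so the inequality fails and n_0 ≥ 9. We prove 3·3^m ≥ 44m^3 + 26m^2 for all m ≥ 9.
When m = 9: 3·3^m = 59049 and 44m^3 + 26m^2 = 34182, so 59049 ≥ 34182.
Inductive step: assume the claim holds for m = k, so 3·3^k ≥ 44k^3 + 26k^2.
Then 3·3^(k + 1) = 3·(3·3^k) ≥ 3·(44k^3 + 26k^2).
Also, for k ≥ 9 we have 3·(44k^3 + 26k^2) ≥ 44(k+1)^3 + 26(k+1)^2, since 3·(44k^3 + 26k^2) − (44(k+1)^3 + 26(k+1)^2) = 88k^3 - 80k^2 - 184k - 70, which is nonnegative for all k ≥ 9.
Combining, 3·3^(k + 1) ≥ 44(k+1)^3 + 26(k+1)^2.
This completes the induction.
Hence the smallest such n_0 is 9.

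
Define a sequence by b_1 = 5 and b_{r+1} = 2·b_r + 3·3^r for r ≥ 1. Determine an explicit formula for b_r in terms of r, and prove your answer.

Computing the first terms: b_1 = 5, b_2 = 19, b_3 = 65. This suggests b_r = -2^(r + 1) + 3^(r + 1).
Base case (r = 1): the formula gives 5 = 5 = b_1.
For the inductive step, assume it holds for an arbitrary p ≥ 1, so b_p = -2^(p + 1) + 3^(p + 1).
Then b_{p+1} = 2·b_p + 3·3^p = 2·(-2^(p + 1) + 3^(p + 1)) + 3·3^p = -2^(p + 2) + 3^(p + 2) = -2^((p+1) + 1) + 3^((p+1) + 1),
which is the claimed formula at r = p+1.
By induction, the statement is established for all r ≥ 1.

b_r = -2^(r + 1) + 3^(r + 1)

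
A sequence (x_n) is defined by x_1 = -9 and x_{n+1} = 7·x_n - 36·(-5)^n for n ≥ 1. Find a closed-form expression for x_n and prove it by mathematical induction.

Computing the first terms: x_1 = -9, x_2 = 117, x_3 = -81. This suggests x_n = 3(-5)^n + 6·7^(n - 1).
Base case (n = 1): the formula gives -9 = -9 = x_1.
Suppose the result is true for n = m, so x_m = 3(-5)^m + 6·7^(m - 1).
Then x_{m+1} = 7·x_m - 36·(-5)^m = 7·(3(-5)^m + 6·7^(m - 1)) - 36·(-5)^m = 3(-5)^(m + 1) + 6·7^m = 3(-5)^(m+1) + 6·7^((m+1) - 1),
which is the claimed formula at n = m+1.
By induction, the statement is established for all n ≥ 1.

x_n = 3(-5)^n + 6·7^(n - 1)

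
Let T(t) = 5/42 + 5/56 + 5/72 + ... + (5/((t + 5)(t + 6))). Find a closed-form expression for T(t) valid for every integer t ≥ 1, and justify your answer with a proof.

T(t) = 5t/(6(t + 6))

We claim T(t) = 5t/(6(t + 6)) for all t ≥ 1.
Base step (t = 1): T(1) = 5/42, and the closed form gives 5/42. They agree.
Inductive step: assume the claim holds for t = r, so T(r) = 5r/(6(r + 6)).
Then T(r+1) = T(r) + (5/((r + 6)(r + 7))) = (5r/(6(r + 6))) + (5/((r + 6)(r + 7))).
Simplifying, T(r+1) = 5(r + 1)/(6(r + 7)) = 5(r+1)/(6((r+1) + 6)),
which is the closed form with t = r+1.
Hence, by induction on t, the claim holds for every t ≥ 1.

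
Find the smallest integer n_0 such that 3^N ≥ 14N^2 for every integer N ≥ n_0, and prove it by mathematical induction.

n_0 = 6

At N = 5: 243 < 350, so the inequality fails and n_0 ≥ 6. We prove 3^N ≥ 14N^2 for all N ≥ 6.
Base case (N = 6): 3^N = 729 and 14N^2 = 504, so 729 ≥ 504.
For the inductive step, assume it holds for an arbitrary i ≥ 6, so 3^i ≥ 14i^2.
Then 3^(i + 1) = 3·(3^i) ≥ 3·(14i^2).
Also, for i ≥ 6 we have 3·(14i^2) ≥ 14(i+1)^2, since 3 ≥ (1 + 1/i)^2 for all i ≥ 6.
Combining, 3^(i + 1) ≥ 14(i+1)^2.
This completes the induction.
Hence the smallest such n_0 is 6.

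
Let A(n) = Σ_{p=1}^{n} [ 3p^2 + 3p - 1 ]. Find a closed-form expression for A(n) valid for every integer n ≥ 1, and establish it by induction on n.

A(n) = n(n^2 + 3n + 1)

We claim A(n) = n(n^2 + 3n + 1) for all n ≥ 1.
For the base case n = 1: A(1) = 5, and the closed form gives 5. They agree.
Inductive step: assume the claim holds for n = p, so A(p) = p(p^2 + 3p + 1).
Then A(p+1) = A(p) + (3p^2 + 9p + 5) = (p(p^2 + 3p + 1)) + (3p^2 + 9p + 5).
Simplifying, A(p+1) = (p + 1)(p^2 + 5p + 5) = (p+1)((p+1)^2 + 3(p+1) + 1),
which is the closed form with n = p+1.
This completes the induction.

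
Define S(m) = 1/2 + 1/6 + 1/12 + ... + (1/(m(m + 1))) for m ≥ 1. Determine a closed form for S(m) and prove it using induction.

S(m) = m/(m + 1)

We claim S(m) = m/(m + 1) for all m ≥ 1.
For the base case m = 1: S(1) = 1/2, and the closed form gives 1/2. They agree.
Inductive step: assume the claim holds for m = j, so S(j) = j/(j + 1).
Then S(j+1) = S(j) + (1/((j + 1)(j + 2))) = (j/(j + 1)) + (1/((j + 1)(j + 2))).
Simplifying, S(j+1) = (j + 1)/(j + 2) = (j+1)/((j+1) + 1),
which is the closed form with m = j+1.
By the principle of mathematical induction, the result holds for all m ≥ 1.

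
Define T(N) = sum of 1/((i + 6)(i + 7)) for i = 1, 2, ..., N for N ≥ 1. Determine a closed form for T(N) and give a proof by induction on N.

T(N) = N/(7(N + 7))

We claim T(N) = N/(7(N + 7)) for all N ≥ 1.
Base step (N = 1): T(1) = 1/56, and the closed form gives 1/56. They agree.
Suppose the result is true for N = i, so T(i) = i/(7(i + 7)).
Then T(i+1) = T(i) + (1/((i + 7)(i + 8))) = (i/(7(i + 7))) + (1/((i + 7)(i + 8))).
Simplifying, T(i+1) = (i + 1)/(7(i + 8)) = (i+1)/(7((i+1) + 7)),
which is the closed form with N = i+1.
By the principle of mathematical induction, the result holds for all N ≥ 1.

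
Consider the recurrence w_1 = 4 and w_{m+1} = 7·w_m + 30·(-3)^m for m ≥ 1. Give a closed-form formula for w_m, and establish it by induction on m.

w_m = (-3)^(m + 1) - 5·7^(m - 1)

Computing the first terms: w_1 = 4, w_2 = -62, w_3 = -164. This suggests w_m = (-3)^(m + 1) - 5·7^(m - 1).
Base step (m = 1): the formula gives 4 = 4 = w_1.
For the inductive step, assume it holds for an arbitrary k ≥ 1, so w_k = (-3)^(k + 1) - 5·7^(k - 1).
Then w_{k+1} = 7·w_k + 30·(-3)^k = 7·((-3)^(k + 1) - 5·7^(k - 1)) + 30·(-3)^k = (-3)^(k + 2) - 5·7^k = (-3)^((k+1) + 1) - 5·7^((k+1) - 1),
which is the claimed formula at m = k+1.
By induction, the statement is established for all m ≥ 1.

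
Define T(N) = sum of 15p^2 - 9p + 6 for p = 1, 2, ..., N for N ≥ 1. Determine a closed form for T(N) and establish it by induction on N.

T(N) = N(5N^2 + 3N + 4)

We claim T(N) = N(5N^2 + 3N + 4) for all N ≥ 1.
Base step (N = 1): T(1) = 12, and the closed form gives 12. They agree.
Inductive step: suppose the statement holds for some p ≥ 1, so T(p) = p(5p^2 + 3p + 4).
Then T(p+1) = T(p) + (15p^2 + 21p + 12) = (p(5p^2 + 3p + 4)) + (15p^2 + 21p + 12).
Simplifying, T(p+1) = (p + 1)(5p^2 + 13p + 12) = (p+1)(5(p+1)^2 + 3(p+1) + 4),
which is the closed form with N = p+1.
This completes the induction.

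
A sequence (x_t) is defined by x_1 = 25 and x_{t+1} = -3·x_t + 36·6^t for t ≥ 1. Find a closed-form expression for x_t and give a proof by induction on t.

Computing the first terms: x_1 = 25, x_2 = 141, x_3 = 873. This suggests x_t = (-3)^(t - 1) + 4·6^t.
For the base case t = 1: the formula gives 25 = 25 = x_1.
Inductive step: suppose the statement holds for some j ≥ 1, so x_j = (-3)^(j - 1) + 4·6^j.
Then x_{j+1} = -3·x_j + 36·6^j = -3·((-3)^(j - 1) + 4·6^j) + 36·6^j = (-3)^j + 4·6^(j + 1) = (-3)^((j+1) - 1) + 4·6^(j+1),
which is the claimed formula at t = j+1.
This completes the induction.

x_t = (-3)^(t - 1) + 4·6^t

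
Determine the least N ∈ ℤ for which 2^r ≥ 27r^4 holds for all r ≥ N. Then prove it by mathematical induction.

N = 23

At r = 22: 4194304 < 6324912, so the inequality fails and N ≥ 23. We prove 2^r ≥ 27r^4 for all r ≥ 23.
When r = 23: 2^r = 8388608 and 27r^4 = 7555707, so 8388608 ≥ 7555707.
Suppose the result is true for r = m, so 2^m ≥ 27m^4.
Then 2^(m + 1) = 2·(2^m) ≥ 2·(27m^4).
Also, for m ≥ 23 we have 2·(27m^4) ≥ 27(m+1)^4, since 2 ≥ (1 + 1/m)^4 for all m ≥ 23.
Combining, 2^(m + 1) ≥ 27(m+1)^4.
This completes the induction.
Hence the smallest such N is 23.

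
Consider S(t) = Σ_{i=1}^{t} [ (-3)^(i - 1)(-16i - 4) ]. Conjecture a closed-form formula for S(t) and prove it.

S(t) = 2(-3)^t(2t + 1) - 2

We claim S(t) = 2(-3)^t(2t + 1) - 2 for all t ≥ 1.
For the base case t = 1: S(1) = -20, and the closed form gives -20. They agree.
Inductive step: assume the claim holds for t = i, so S(i) = 2(-3)^i(2i + 1) - 2.
Then S(i+1) = S(i) + ((-3)^i(-16i - 20)) = (2(-3)^i(2i + 1) - 2) + ((-3)^i(-16i - 20)).
Simplifying, S(i+1) = -12(-3)^i·i - 18(-3)^i - 2 = 2(-3)^(i+1)(2(i+1) + 1) - 2,
which is the closed form with t = i+1.
This completes the induction.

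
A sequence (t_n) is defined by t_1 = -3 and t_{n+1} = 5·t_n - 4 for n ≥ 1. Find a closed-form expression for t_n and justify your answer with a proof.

t_n = -4·5^(n - 1) + 1

Computing the first terms: t_1 = -3, t_2 = -19, t_3 = -99. This suggests t_n = -4·5^(n - 1) + 1.
Base step (n = 1): the formula gives -3 = -3 = t_1.
Suppose the result is true for n = k, so t_k = -4·5^(k - 1) + 1.
Then t_{k+1} = 5·t_k - 4 = 5·(-4·5^(k - 1) + 1) - 4 = -4·5^k + 1 = -4·5^((k+1) - 1) + 1,
which is the claimed formula at n = k+1.
By the principle of mathematical induction, the result holds for all n ≥ 1.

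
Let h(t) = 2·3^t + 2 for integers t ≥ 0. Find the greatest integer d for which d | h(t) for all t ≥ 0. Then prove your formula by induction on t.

Computing the first values: h(0) = 4 and h(1) = 8; gcd(4, 8) = 4, so d ≤ 4.
We prove 4 | 2·3^t + 2 for all t ≥ 0 by induction on t.
Base case (t = 0): h(0) = 4 = 4·(1), so 4 | h(0).
Suppose the result is true for t = r, i.e. 4 | h(r). Then
h(r+1) = 2·3^(r+1) + 2 = 3·(2·3^r + 2) - 4 = 3·h(r) - 4. The first term is divisible by 4 by the inductive hypothesis, and -4 is divisible by 4. Hence 4 | h(r+1).
By the principle of mathematical induction, the result holds for all t ≥ 0.
Therefore the largest such d is 4.

d = 4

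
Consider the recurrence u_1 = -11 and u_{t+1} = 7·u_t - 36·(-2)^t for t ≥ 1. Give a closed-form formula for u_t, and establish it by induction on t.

u_t = (-2)^(t + 2) - 3·7^(t - 1)

Computing the first terms: u_1 = -11, u_2 = -5, u_3 = -179. This suggests u_t = (-2)^(t + 2) - 3·7^(t - 1).
Base case (t = 1): the formula gives -11 = -11 = u_1.
For the inductive step, assume it holds for an arbitrary m ≥ 1, so u_m = (-2)^(m + 2) - 3·7^(m - 1).
Then u_{m+1} = 7·u_m - 36·(-2)^m = 7·((-2)^(m + 2) - 3·7^(m - 1)) - 36·(-2)^m = (-2)^(m + 3) - 3·7^m = (-2)^((m+1) + 2) - 3·7^((m+1) - 1),
which is the claimed formula at t = m+1.
By induction, the statement is established for all t ≥ 1.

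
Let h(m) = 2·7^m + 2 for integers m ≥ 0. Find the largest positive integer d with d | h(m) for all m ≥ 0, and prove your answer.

Computing the first values: h(0) = 4 and h(1) = 16; gcd(4, 16) = 4, so d ≤ 4.
We prove 4 | 2·7^m + 2 for all m ≥ 0 by induction on m.
For the base case m = 0: h(0) = 4 = 4·(1), so 4 | h(0).
Suppose the result is true for m = r, i.e. 4 | h(r). Then
h(r+1) = 2·7^(r+1) + 2 = 7·(2·7^r + 2) - 12 = 7·h(r) - 12. The first term is divisible by 4 by the inductive hypothesis, and -12 is divisible by 4. Hence 4 | h(r+1).
Hence, by induction on m, the claim holds for every m ≥ 0.
Therefore the largest such d is 4.

d = 4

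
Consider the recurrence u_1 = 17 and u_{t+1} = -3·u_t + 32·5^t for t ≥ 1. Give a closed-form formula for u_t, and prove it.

u_t = (-3)^t + 4·5^t

Computing the first terms: u_1 = 17, u_2 = 109, u_3 = 473. This suggests u_t = (-3)^t + 4·5^t.
For the base case t = 1: the formula gives 17 = 17 = u_1.
Inductive step: assume the claim holds for t = m, so u_m = (-3)^m + 4·5^m.
Then u_{m+1} = -3·u_m + 32·5^m = -3·((-3)^m + 4·5^m) + 32·5^m = (-3)^(m + 1) + 4·5^(m + 1),
which is the claimed formula at t = m+1.
Hence, by induction on t, the claim holds for every t ≥ 1.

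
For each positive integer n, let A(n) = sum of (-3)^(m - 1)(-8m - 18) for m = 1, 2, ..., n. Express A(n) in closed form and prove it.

We claim A(n) = (-3)^n(2n + 5) - 5 for all n ≥ 1.
Base case (n = 1): A(1) = -26, and the closed form gives -26. They agree.
For the inductive step, assume it holds for an arbitrary m ≥ 1, so A(m) = (-3)^m(2m + 5) - 5.
Then A(m+1) = A(m) + ((-3)^m(-8m - 26)) = ((-3)^m(2m + 5) - 5) + ((-3)^m(-8m - 26)).
Simplifying, A(m+1) = -6(-3)^m·m - 21(-3)^m - 5 = (-3)^(m+1)(2(m+1) + 5) - 5,
which is the closed form with n = m+1.
Hence, by induction on n, the claim holds for every n ≥ 1.

A(n) = (-3)^n(2n + 5) - 5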